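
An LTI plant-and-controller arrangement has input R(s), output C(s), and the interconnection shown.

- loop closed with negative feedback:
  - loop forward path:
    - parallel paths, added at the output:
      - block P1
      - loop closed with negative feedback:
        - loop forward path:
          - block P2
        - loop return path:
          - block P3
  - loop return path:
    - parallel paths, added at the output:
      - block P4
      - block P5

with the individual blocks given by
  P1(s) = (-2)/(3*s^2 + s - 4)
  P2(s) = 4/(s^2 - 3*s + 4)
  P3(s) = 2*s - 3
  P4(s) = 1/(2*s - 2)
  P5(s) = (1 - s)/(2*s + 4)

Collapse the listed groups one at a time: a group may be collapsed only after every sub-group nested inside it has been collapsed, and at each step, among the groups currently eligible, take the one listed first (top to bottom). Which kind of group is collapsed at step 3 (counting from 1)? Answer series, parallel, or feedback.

Step 1: close the feedback loop around P2, P3
Step 2: sum the parallel branches P1, [P2/(1+P2*P3)]
Step 3: combine P4, P5 in parallel
Step 4: reduce the feedback loop with forward (P1+[P2/(1+P2*P3)]) and return (P4+P5)
So the answer for step 3 is parallel.

Answer: parallel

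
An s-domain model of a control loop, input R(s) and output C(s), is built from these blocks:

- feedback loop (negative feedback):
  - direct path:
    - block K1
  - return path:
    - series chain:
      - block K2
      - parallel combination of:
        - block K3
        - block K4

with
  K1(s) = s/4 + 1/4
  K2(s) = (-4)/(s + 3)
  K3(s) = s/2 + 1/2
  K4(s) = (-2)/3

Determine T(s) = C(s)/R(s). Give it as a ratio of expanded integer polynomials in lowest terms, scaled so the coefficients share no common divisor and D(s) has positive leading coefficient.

Reducing step by step:

Step 1. sum the parallel branches K3, K4, giving s/2 - 1/6
Step 2. cascade K2, (K3+K4), giving (2 - 6*s)/(3*s + 9)
Step 3. close the feedback loop around K1, (K2*(K3+K4)); the result is T(s) itself (integer coefficients, no common factor, positive leading denominator coefficient)

Answer: (-3*s^2 - 12*s - 9)/(6*s^2 - 8*s - 38)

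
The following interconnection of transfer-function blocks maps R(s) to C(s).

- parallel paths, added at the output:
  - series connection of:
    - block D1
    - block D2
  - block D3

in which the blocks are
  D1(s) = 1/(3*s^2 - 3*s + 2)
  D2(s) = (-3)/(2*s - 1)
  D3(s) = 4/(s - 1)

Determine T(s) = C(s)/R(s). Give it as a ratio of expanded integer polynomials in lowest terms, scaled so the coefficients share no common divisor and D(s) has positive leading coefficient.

Reducing step by step:

1. combine D1, D2 in series, giving (-3)/(6*s^3 - 9*s^2 + 7*s - 2)
2. combine (D1*D2), D3 in parallel; the result is T(s) itself (integer coefficients, no common factor, positive leading denominator coefficient)

Answer: (24*s^3 - 36*s^2 + 25*s - 5)/(6*s^4 - 15*s^3 + 16*s^2 - 9*s + 2)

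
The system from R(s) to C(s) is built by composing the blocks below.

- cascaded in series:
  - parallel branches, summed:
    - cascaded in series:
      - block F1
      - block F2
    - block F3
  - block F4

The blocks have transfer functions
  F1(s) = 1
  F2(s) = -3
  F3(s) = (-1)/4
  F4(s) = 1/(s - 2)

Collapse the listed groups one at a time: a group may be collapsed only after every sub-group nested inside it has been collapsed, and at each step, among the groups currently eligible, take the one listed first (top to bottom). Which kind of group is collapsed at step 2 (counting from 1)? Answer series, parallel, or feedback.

Step 1. reduce the series chain F1, F2
Step 2. reduce the parallel group (F1*F2), F3
Step 3. multiply ((F1*F2)+F3), F4 (series)
The group at step 2 is a parallel group.

Hence the answer: parallel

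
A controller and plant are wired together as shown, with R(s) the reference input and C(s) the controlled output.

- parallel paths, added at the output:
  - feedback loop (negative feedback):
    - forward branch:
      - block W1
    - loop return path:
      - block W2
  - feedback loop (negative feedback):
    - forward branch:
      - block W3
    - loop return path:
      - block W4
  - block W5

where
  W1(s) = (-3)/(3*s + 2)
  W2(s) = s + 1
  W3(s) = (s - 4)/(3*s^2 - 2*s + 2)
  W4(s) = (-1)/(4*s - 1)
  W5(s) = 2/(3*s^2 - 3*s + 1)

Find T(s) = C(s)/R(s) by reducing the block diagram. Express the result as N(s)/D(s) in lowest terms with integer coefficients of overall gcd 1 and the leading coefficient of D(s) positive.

(1) collapse the loop (W1 forward, W2 return) gives 3
(2) feedback reduction of W3, W4 gives (4*s^2 - 17*s + 4)/(12*s^3 - 11*s^2 + 9*s + 2)
(3) parallel reduction of [W1/(1+W1*W2)], [W3/(1+W3*W4)], W5: this yields T(s), and no further normalization is needed

Hence the answer: (108*s^5 - 195*s^4 + 177*s^3 - 51*s^2 - 2*s + 14)/(36*s^5 - 69*s^4 + 72*s^3 - 32*s^2 + 3*s + 2)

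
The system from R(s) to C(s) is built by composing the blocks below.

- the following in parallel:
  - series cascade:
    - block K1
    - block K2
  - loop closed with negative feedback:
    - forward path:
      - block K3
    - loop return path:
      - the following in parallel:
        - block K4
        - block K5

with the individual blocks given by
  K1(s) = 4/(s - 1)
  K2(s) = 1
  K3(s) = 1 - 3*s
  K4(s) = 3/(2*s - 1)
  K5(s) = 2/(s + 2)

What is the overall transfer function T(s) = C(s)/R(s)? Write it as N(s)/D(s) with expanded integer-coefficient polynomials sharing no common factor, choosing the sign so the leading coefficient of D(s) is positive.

(1) series reduction of K1, K2, giving 4/(s - 1)
(2) combine K4, K5 in parallel, giving (7*s + 4)/(2*s^2 + 3*s - 2)
(3) close the feedback loop around K3, (K4+K5), giving (6*s^3 + 7*s^2 - 9*s + 2)/(19*s^2 + 2*s - 2)
(4) combine (K1*K2), [K3/(1+K3*(K4+K5))] in parallel, which is the overall transfer function T(s) = C(s)/R(s) in lowest terms

Hence the answer: (6*s^4 + s^3 + 60*s^2 + 19*s - 10)/(19*s^3 - 17*s^2 - 4*s + 2)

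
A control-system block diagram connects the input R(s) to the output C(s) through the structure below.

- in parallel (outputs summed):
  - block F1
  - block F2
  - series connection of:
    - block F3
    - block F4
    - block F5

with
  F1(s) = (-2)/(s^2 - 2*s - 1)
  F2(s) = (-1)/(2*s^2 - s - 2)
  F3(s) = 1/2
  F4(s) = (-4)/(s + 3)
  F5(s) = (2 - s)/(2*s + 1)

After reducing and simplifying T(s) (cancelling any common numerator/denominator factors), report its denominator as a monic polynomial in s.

The answer is s^6 + s^5 - 33*s^4/4 - 19*s^3/4 + 33*s^2/4 + 29*s/4 + 3/2.

Reasoning:
Step 1: series reduction of F3, F4, F5: (2*s - 4)/(2*s^2 + 7*s + 3)
Step 2: reduce the parallel group F1, F2, (F3*F4*F5): (4*s^5 - 28*s^4 - 11*s^3 + 41*s^2 + 31*s + 7)/(4*s^6 + 4*s^5 - 33*s^4 - 19*s^3 + 33*s^2 + 29*s + 6)
T(s) is the step-2 result (common factors already cancelled). Leading coefficient of the denominator: 4. Divide through by 4 for the monic polynomial.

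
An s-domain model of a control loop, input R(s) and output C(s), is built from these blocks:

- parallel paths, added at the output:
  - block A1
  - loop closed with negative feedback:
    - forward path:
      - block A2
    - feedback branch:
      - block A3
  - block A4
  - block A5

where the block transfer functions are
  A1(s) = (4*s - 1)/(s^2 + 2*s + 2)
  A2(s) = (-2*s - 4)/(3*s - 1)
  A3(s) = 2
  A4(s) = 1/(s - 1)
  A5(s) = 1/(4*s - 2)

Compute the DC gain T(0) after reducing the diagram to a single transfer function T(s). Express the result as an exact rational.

Step 1. apply the feedback formula to A2, A3 = (2*s + 4)/(s + 9)
Step 2. reduce the parallel group A1, [A2/(1+A2*A3)], A4, A5 = (8*s^5 + 41*s^4 + 172*s^3 - 195*s^2 + 130*s - 56)/(4*s^5 + 38*s^4 + 16*s^3 - 26*s^2 - 68*s + 36)
The step-2 result is T(s). Setting s = 0: T(0) = -56/36 = -14/9.

Therefore the answer is -14/9.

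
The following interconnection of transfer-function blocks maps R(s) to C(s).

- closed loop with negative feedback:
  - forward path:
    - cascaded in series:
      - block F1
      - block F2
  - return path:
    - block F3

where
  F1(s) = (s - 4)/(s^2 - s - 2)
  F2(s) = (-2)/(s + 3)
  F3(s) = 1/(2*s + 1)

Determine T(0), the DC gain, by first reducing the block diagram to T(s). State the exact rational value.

Step 1 - multiply F1, F2 (series) = (8 - 2*s)/(s^3 + 2*s^2 - 5*s - 6)
Step 2 - reduce the feedback loop with forward (F1*F2) and return F3 = (-4*s^2 + 14*s + 8)/(2*s^4 + 5*s^3 - 8*s^2 - 19*s + 2)
The step-2 result is T(s). Setting s = 0: T(0) = 8/2 = 4.

Final answer: 4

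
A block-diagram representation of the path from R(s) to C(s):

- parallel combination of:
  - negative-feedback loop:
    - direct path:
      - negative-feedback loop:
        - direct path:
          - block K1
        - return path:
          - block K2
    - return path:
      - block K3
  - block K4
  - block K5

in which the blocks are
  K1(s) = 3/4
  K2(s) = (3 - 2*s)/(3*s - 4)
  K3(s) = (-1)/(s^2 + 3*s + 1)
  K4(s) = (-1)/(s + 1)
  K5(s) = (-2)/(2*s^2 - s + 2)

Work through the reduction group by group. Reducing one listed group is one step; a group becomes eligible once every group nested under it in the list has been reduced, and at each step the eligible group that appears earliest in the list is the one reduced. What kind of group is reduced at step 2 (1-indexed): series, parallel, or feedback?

Step 1. collapse the loop (K1 forward, K2 return)
Step 2. feedback reduction of [K1/(1+K1*K2)], K3
Step 3. reduce the parallel group [[K1/(1+K1*K2)]/(1+[K1/(1+K1*K2)]*K3)], K4, K5
Step 2: feedback.

Final answer: feedback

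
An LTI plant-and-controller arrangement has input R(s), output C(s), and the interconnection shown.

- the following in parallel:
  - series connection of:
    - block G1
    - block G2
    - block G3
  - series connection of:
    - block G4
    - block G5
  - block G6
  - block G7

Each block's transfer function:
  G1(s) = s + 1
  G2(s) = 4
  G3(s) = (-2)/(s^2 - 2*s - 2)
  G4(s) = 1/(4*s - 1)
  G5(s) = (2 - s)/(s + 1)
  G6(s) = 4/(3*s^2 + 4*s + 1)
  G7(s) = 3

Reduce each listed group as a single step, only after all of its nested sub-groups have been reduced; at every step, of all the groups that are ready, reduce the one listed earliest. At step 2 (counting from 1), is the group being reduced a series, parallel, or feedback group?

Step 1: multiply G1, G2, G3 (series)
Step 2: combine G4, G5 in series
Step 3: parallel reduction of (G1*G2*G3), (G4*G5), G6, G7
Step 2: series.

Therefore the answer is series.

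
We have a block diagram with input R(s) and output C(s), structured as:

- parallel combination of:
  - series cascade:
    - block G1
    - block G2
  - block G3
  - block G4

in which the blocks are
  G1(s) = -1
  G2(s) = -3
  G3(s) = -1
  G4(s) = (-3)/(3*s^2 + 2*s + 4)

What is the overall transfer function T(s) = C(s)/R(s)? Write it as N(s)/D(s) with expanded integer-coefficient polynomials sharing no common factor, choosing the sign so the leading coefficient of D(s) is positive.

1. combine G1, G2 in series -> 3
2. add (G1*G2), G3, G4 (parallel), giving the overall T(s)

Final answer: (6*s^2 + 4*s + 5)/(3*s^2 + 2*s + 4)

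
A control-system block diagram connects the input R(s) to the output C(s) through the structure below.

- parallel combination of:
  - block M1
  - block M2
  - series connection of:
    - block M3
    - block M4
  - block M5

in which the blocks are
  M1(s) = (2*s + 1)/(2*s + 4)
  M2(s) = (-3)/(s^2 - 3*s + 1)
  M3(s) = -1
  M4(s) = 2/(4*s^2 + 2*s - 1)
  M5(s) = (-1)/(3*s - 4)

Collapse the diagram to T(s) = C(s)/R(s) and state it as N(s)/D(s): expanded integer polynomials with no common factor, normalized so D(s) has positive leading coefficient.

Answer: (24*s^6 - 88*s^5 - 64*s^4 + 75*s^3 + 213*s^2 - 29*s - 8)/(24*s^6 - 44*s^5 - 122*s^4 + 178*s^3 + 62*s^2 - 84*s + 16)

Working:
(1) multiply M3, M4 (series), giving (-2)/(4*s^2 + 2*s - 1)
(2) reduce the parallel group M1, M2, (M3*M4), M5, which is the overall transfer function T(s) = C(s)/R(s) in lowest terms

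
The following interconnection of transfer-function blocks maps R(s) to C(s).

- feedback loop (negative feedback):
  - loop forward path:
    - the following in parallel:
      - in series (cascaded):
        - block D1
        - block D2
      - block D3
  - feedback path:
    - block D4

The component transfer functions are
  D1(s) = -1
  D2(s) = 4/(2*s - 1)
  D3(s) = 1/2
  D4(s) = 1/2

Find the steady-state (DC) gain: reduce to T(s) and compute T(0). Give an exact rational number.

First reduce the diagram to T(s).

1. series reduction of D1, D2 -> (-4)/(2*s - 1)
2. sum the parallel branches (D1*D2), D3 -> (2*s - 9)/(4*s - 2)
3. apply the feedback formula to ((D1*D2)+D3), D4 -> (4*s - 18)/(10*s - 13)
That last expression is T(s); at s = 0 only the constant terms survive, so T(0) = -18/(-13) = 18/13.

Answer: 18/13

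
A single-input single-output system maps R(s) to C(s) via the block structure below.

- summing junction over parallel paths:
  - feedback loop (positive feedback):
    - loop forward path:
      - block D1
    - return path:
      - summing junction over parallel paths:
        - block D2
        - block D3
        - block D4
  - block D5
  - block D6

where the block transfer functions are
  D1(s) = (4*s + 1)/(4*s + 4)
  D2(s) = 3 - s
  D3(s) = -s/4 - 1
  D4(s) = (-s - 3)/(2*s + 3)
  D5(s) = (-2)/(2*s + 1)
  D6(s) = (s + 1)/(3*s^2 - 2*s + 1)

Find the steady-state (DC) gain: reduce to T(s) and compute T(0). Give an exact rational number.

Step 1. sum the parallel branches D2, D3, D4; result (-10*s^2 - 3*s + 12)/(8*s + 12)
Step 2. apply the feedback formula to D1, (D2+D3+D4); result (32*s^2 + 56*s + 12)/(40*s^3 + 54*s^2 + 35*s + 36)
Step 3. add [D1/(1-D1*(D2+D3+D4))], D5, D6 (parallel); result (32*s^5 + 368*s^4 + 214*s^3 + 67*s^2 + 273*s - 24)/(240*s^6 + 284*s^5 + 156*s^4 + 221*s^3 + 18*s^2 + 35*s + 36)
That last expression is T(s); at s = 0 only the constant terms survive, so T(0) = -24/36 = -2/3.

Answer: -2/3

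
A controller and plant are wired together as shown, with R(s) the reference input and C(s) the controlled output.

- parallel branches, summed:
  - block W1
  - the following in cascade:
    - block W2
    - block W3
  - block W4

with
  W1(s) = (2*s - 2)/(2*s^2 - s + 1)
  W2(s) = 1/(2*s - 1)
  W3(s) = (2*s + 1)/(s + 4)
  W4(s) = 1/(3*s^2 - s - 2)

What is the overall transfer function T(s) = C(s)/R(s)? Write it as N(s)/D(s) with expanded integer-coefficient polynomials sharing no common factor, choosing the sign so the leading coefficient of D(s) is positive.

(1) combine W2, W3 in series; result (2*s + 1)/(2*s^2 + 7*s - 4)
(2) sum the parallel branches W1, (W2*W3), W4: this yields T(s), and no further normalization is needed

Final answer: (24*s^5 + 26*s^4 - 77*s^3 + 15*s^2 + 44*s - 22)/(12*s^6 + 32*s^5 - 59*s^4 + 22*s^3 + 3*s^2 - 18*s + 8)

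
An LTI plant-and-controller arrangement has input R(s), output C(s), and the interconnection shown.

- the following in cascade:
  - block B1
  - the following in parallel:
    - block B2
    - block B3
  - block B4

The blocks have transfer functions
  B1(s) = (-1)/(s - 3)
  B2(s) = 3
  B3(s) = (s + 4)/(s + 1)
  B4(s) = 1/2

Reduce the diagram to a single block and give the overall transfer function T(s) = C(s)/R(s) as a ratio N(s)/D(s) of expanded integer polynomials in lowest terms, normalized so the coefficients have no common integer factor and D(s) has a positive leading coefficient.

First reduce the diagram to T(s).

(1) parallel reduction of B2, B3: (4*s + 7)/(s + 1)
(2) cascade B1, (B2+B3), B4, giving the overall T(s)

Answer: (-4*s - 7)/(2*s^2 - 4*s - 6)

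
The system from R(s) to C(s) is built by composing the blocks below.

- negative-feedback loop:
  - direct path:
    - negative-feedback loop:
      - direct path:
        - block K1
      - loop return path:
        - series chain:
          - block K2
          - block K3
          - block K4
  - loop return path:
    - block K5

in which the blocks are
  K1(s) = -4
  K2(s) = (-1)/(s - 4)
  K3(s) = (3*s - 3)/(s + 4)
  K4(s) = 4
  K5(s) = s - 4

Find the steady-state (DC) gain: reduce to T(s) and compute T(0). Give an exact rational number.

[1] reduce the series chain K2, K3, K4; result (12 - 12*s)/(s^2 - 16)
[2] reduce the feedback loop with forward K1 and return (K2*K3*K4); result (64 - 4*s^2)/(s^2 + 48*s - 64)
[3] apply the feedback formula to [K1/(1+K1*(K2*K3*K4))], K5; result (4*s^2 - 64)/(4*s^3 - 17*s^2 - 112*s + 320)
Evaluating the step-3 result (the overall T(s)) at s = 0 gives T(0) = -64/320 = -1/5.

Therefore the answer is -1/5.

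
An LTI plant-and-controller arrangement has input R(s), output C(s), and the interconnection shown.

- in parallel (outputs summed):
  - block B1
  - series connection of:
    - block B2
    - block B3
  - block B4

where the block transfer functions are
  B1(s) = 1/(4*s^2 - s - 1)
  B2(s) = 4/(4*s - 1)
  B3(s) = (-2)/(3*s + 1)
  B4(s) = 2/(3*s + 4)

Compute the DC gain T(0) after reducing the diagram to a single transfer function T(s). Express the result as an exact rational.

Answer: 15/2

Working:
Step 1 - cascade B2, B3 -> (-8)/(12*s^2 + s - 1)
Step 2 - combine B1, (B2*B3), B4 in parallel -> (96*s^4 - 76*s^3 - 87*s^2 + 57*s + 30)/(144*s^5 + 168*s^4 - 83*s^3 - 68*s^2 + 3*s + 4)
That last expression is T(s); at s = 0 only the constant terms survive, so T(0) = 30/4 = 15/2.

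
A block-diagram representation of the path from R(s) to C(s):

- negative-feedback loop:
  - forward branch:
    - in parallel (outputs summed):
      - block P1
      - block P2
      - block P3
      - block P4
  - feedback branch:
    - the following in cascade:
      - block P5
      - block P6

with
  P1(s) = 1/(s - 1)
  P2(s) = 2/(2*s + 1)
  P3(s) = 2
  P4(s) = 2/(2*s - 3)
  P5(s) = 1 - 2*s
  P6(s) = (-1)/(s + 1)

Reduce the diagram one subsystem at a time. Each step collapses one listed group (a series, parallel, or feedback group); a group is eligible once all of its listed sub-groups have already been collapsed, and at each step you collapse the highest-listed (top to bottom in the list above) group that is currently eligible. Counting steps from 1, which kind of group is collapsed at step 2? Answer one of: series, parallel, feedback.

Step 1 - reduce the parallel group P1, P2, P3, P4
Step 2 - reduce the series chain P5, P6
Step 3 - close the feedback loop around (P1+P2+P3+P4), (P5*P6)
Step 2: series.

Therefore the answer is series.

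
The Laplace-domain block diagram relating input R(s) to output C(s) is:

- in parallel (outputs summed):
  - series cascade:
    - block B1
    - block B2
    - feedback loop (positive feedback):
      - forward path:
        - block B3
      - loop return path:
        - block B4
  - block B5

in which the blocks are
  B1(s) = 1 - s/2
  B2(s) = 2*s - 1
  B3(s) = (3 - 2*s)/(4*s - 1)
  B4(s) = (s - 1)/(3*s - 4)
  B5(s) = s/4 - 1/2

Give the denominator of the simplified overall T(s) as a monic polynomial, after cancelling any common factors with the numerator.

1. close the feedback loop around B3, B4: (-6*s^2 + 17*s - 12)/(14*s^2 - 24*s + 7)
2. reduce the series chain B1, B2, [B3/(1-B3*B4)]: (12*s^4 - 64*s^3 + 121*s^2 - 94*s + 24)/(28*s^2 - 48*s + 14)
3. add (B1*B2*[B3/(1-B3*B4)]), B5 (parallel): (24*s^4 - 114*s^3 + 190*s^2 - 133*s + 34)/(56*s^2 - 96*s + 28)
T(s) is the step-3 result (common factors already cancelled). Leading coefficient of the denominator: 56. Divide through by 56 for the monic polynomial.

Final answer: s^2 - 12*s/7 + 1/2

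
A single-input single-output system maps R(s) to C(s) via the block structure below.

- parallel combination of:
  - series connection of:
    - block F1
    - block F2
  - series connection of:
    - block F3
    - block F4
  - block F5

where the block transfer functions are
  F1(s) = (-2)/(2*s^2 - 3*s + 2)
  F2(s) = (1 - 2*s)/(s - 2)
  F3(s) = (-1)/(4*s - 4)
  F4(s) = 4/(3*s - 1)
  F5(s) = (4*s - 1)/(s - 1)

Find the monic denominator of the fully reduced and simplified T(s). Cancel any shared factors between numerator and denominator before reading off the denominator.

The answer is s^5 - 29*s^4/6 + 9*s^3 - 17*s^2/2 + 4*s - 2/3.

Reasoning:
1. reduce the series chain F1, F2 -> (4*s - 2)/(2*s^3 - 7*s^2 + 8*s - 4)
2. multiply F3, F4 (series) -> (-1)/(3*s^2 - 4*s + 1)
3. parallel reduction of (F1*F2), (F3*F4), F5 -> (24*s^5 - 98*s^4 + 157*s^3 - 126*s^2 + 40*s - 2)/(6*s^5 - 29*s^4 + 54*s^3 - 51*s^2 + 24*s - 4)
T(s) is the step-3 result (common factors already cancelled). Leading coefficient of the denominator: 6. Divide through by 6 for the monic polynomial.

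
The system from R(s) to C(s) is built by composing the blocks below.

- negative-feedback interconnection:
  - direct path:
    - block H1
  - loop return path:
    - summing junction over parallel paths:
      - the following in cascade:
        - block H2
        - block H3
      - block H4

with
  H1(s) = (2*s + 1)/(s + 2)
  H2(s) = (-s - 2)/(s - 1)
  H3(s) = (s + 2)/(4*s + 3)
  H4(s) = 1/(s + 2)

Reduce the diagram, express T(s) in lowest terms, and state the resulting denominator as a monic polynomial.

Answer: s^4 + 5*s^3 - 19*s^2/2 - 51*s/2 - 23/2

Working:
Step 1. multiply H2, H3 (series) gives (-s^2 - 4*s - 4)/(4*s^2 - s - 3)
Step 2. reduce the parallel group (H2*H3), H4 gives (-s^3 - 2*s^2 - 13*s - 11)/(4*s^3 + 7*s^2 - 5*s - 6)
Step 3. reduce the feedback loop with forward H1 and return ((H2*H3)+H4) gives (8*s^4 + 18*s^3 - 3*s^2 - 17*s - 6)/(2*s^4 + 10*s^3 - 19*s^2 - 51*s - 23)
That last expression is T(s), already simplified. Scaling its denominator by 1/2 (the reciprocal of the leading coefficient) yields the monic denominator.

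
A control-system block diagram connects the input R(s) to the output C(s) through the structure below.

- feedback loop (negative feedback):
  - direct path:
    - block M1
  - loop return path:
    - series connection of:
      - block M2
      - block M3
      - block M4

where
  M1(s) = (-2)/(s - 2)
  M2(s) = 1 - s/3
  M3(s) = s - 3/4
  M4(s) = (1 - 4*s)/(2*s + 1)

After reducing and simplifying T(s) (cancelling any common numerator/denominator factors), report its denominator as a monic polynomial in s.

[1] series reduction of M2, M3, M4, giving (16*s^3 - 64*s^2 + 51*s - 9)/(24*s + 12)
[2] collapse the loop (M1 forward, (M2*M3*M4) return), giving (24*s + 12)/(16*s^3 - 76*s^2 + 69*s + 3)
No further cancellation is possible in the step-2 result, so that is T(s). Its denominator becomes monic after dividing by the leading coefficient 16.

Final answer: s^3 - 19*s^2/4 + 69*s/16 + 3/16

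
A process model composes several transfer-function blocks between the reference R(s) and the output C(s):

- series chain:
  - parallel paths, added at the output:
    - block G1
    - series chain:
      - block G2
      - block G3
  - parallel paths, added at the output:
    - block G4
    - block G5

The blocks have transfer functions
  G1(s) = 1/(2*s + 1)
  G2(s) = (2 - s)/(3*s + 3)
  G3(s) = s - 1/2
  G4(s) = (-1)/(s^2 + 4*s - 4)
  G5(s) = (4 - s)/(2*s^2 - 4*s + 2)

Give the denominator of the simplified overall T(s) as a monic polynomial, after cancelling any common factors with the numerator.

Answer: s^6 + 7*s^5/2 - 15*s^4/2 - 7*s^3/2 + 17*s^2/2 - 2

Working:
1. multiply G2, G3 (series) -> (-2*s^2 + 5*s - 2)/(6*s + 6)
2. parallel reduction of G1, (G2*G3) -> (-4*s^3 + 8*s^2 + 7*s + 4)/(12*s^2 + 18*s + 6)
3. parallel reduction of G4, G5 -> (-s^3 - 2*s^2 + 24*s - 18)/(2*s^4 + 4*s^3 - 22*s^2 + 24*s - 8)
4. series reduction of (G1+(G2*G3)), (G4+G5) -> (4*s^6 - 119*s^4 + 246*s^3 + 16*s^2 - 30*s - 72)/(24*s^6 + 84*s^5 - 180*s^4 - 84*s^3 + 204*s^2 - 48)
Step 4 gives the fully reduced T(s), with no common factor left to cancel. The denominator's leading coefficient is 24, so divide each of its coefficients by 24 to get the monic form.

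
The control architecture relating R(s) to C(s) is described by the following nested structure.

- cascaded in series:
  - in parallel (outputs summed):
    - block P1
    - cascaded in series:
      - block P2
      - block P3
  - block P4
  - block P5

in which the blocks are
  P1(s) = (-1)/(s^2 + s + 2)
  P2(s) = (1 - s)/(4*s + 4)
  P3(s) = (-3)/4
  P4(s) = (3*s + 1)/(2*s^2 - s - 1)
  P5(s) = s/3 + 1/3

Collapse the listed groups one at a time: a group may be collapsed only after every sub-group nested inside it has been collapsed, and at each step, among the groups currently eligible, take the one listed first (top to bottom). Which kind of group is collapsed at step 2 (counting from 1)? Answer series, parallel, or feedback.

Reducing step by step:

Step 1 - reduce the series chain P2, P3
Step 2 - combine P1, (P2*P3) in parallel
Step 3 - series reduction of (P1+(P2*P3)), P4, P5
At step 2 the group reduced is parallel.

Answer: parallel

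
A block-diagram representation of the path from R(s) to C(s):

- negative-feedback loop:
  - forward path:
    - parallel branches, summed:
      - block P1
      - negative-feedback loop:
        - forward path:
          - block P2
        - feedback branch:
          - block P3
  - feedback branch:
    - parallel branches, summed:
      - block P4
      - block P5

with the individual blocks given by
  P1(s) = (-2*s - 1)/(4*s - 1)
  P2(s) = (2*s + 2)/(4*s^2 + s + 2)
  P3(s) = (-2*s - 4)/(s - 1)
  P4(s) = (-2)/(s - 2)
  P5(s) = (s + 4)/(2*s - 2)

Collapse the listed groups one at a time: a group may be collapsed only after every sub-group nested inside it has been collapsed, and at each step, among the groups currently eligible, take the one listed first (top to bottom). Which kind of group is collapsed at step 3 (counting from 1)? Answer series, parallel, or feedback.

The answer is parallel.

Reasoning:
Step 1 - apply the feedback formula to P2, P3
Step 2 - parallel reduction of P1, [P2/(1+P2*P3)]
Step 3 - sum the parallel branches P4, P5
Step 4 - close the feedback loop around (P1+[P2/(1+P2*P3)]), (P4+P5)
Step 3 collapses a parallel group.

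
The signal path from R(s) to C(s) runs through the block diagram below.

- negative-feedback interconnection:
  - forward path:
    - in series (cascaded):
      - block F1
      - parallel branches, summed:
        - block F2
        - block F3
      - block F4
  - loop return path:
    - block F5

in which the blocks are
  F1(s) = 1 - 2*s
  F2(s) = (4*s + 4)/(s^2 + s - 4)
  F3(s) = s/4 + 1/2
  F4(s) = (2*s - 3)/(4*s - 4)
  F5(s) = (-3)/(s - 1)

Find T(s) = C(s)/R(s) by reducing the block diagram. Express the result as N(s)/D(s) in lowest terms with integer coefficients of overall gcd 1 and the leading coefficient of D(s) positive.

Step 1: sum the parallel branches F2, F3; result (s^3 + 3*s^2 + 14*s + 8)/(4*s^2 + 4*s - 16)
Step 2: multiply F1, (F2+F3), F4 (series); result (-4*s^5 - 4*s^4 - 35*s^3 + 71*s^2 + 22*s - 24)/(16*s^3 - 80*s + 64)
Step 3: collapse the loop ((F1*(F2+F3)*F4) forward, F5 return), which is the overall transfer function T(s) = C(s)/R(s) in lowest terms

Therefore the answer is (-4*s^6 - 31*s^4 + 106*s^3 - 49*s^2 - 46*s + 24)/(12*s^5 + 28*s^4 + 89*s^3 - 293*s^2 + 78*s + 8).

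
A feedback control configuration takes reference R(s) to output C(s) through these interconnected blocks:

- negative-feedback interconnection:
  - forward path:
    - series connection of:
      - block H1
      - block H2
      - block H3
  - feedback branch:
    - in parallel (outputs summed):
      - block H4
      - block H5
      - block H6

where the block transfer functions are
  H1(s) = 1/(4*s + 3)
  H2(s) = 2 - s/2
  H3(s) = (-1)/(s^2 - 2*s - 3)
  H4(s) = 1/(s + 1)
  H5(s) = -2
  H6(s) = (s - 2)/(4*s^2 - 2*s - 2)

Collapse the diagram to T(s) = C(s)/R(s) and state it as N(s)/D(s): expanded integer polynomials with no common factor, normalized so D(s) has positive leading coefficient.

1. cascade H1, H2, H3, giving (s - 4)/(8*s^3 - 10*s^2 - 36*s - 18)
2. add H4, H5, H6 (parallel), giving (-8*s^3 + s^2 + 5*s)/(4*s^3 + 2*s^2 - 4*s - 2)
3. apply the feedback formula to (H1*H2*H3), (H4+H5+H6); the result is T(s) itself (integer coefficients, no common factor, positive leading denominator coefficient)

Hence the answer: (4*s^4 - 14*s^3 - 12*s^2 + 14*s + 8)/(32*s^6 - 24*s^5 - 204*s^4 - 87*s^3 + 129*s^2 + 124*s + 36)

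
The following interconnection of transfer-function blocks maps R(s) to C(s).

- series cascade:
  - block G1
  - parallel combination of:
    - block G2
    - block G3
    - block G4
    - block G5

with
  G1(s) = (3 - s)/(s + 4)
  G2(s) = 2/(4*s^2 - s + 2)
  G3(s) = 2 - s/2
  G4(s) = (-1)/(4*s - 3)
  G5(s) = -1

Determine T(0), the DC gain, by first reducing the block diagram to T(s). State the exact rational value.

Answer: 7/4

Working:
[1] combine G2, G3, G4, G5 in parallel: (-16*s^4 + 48*s^3 - 51*s^2 + 46*s - 28)/(32*s^3 - 32*s^2 + 22*s - 12)
[2] series reduction of G1, (G2+G3+G4+G5): (16*s^5 - 96*s^4 + 195*s^3 - 199*s^2 + 166*s - 84)/(32*s^4 + 96*s^3 - 106*s^2 + 76*s - 48)
DC gain: substitute s = 0 into T(s) from step 2: T(0) = -84/(-48) = 7/4.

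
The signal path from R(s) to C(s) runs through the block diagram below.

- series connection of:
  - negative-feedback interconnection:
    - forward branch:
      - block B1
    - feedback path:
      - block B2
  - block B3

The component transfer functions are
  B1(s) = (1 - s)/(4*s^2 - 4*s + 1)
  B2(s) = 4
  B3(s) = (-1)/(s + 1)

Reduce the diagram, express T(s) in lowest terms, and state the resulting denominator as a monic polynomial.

1. apply the feedback formula to B1, B2, giving (1 - s)/(4*s^2 - 8*s + 5)
2. combine [B1/(1+B1*B2)], B3 in series, giving (s - 1)/(4*s^3 - 4*s^2 - 3*s + 5)
No further cancellation is possible in the step-2 result, so that is T(s). Its denominator becomes monic after dividing by the leading coefficient 4.

Answer: s^3 - s^2 - 3*s/4 + 5/4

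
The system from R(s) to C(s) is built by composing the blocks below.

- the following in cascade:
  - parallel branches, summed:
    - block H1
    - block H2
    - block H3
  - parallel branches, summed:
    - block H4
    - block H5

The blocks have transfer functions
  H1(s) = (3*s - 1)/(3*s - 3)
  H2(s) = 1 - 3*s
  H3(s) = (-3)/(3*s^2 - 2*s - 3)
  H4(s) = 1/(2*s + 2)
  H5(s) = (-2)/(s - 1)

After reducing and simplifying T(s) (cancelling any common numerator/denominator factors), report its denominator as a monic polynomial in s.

The answer is s^5 - 5*s^4/3 - 4*s^3/3 + 8*s^2/3 + s/3 - 1.

Reasoning:
(1) sum the parallel branches H1, H2, H3, giving (-27*s^4 + 63*s^3 - 15*s^2 - 46*s + 21)/(9*s^3 - 15*s^2 - 3*s + 9)
(2) add H4, H5 (parallel), giving (-3*s - 5)/(2*s^2 - 2)
(3) combine (H1+H2+H3), (H4+H5) in series, giving (81*s^5 - 54*s^4 - 270*s^3 + 213*s^2 + 167*s - 105)/(18*s^5 - 30*s^4 - 24*s^3 + 48*s^2 + 6*s - 18)
T(s) is the step-3 result (common factors already cancelled). Leading coefficient of the denominator: 18. Divide through by 18 for the monic polynomial.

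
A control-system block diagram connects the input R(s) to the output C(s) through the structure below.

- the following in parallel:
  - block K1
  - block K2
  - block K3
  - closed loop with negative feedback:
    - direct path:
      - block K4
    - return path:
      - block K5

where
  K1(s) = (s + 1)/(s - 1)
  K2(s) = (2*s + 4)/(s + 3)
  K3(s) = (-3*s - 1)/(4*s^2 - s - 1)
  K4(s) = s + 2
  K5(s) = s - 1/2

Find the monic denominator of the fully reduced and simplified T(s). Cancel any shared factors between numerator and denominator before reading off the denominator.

The answer is s^6 + 13*s^5/4 - 9*s^4/8 - 43*s^3/8 + 9*s^2/8 + 9*s/8.

Reasoning:
(1) close the feedback loop around K4, K5 gives (2*s + 4)/(2*s^2 + 3*s)
(2) parallel reduction of K1, K2, K3, [K4/(1+K4*K5)] gives (24*s^6 + 80*s^5 + 44*s^4 - 58*s^3 - 44*s^2 + 22*s + 12)/(8*s^6 + 26*s^5 - 9*s^4 - 43*s^3 + 9*s^2 + 9*s)
No further cancellation is possible in the step-2 result, so that is T(s). Its denominator becomes monic after dividing by the leading coefficient 8.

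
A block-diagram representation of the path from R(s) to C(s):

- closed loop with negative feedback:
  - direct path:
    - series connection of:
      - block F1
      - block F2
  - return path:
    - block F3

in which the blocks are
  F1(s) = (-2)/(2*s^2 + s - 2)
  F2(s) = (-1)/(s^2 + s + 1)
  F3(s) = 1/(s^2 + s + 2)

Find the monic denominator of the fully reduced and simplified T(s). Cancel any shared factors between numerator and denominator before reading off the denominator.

1. cascade F1, F2, giving 2/(2*s^4 + 3*s^3 + s^2 - s - 2)
2. collapse the loop ((F1*F2) forward, F3 return), giving (2*s^2 + 2*s + 4)/(2*s^6 + 5*s^5 + 8*s^4 + 6*s^3 - s^2 - 4*s - 2)
No further cancellation is possible in the step-2 result, so that is T(s). Its denominator becomes monic after dividing by the leading coefficient 2.

Therefore the answer is s^6 + 5*s^5/2 + 4*s^4 + 3*s^3 - s^2/2 - 2*s - 1.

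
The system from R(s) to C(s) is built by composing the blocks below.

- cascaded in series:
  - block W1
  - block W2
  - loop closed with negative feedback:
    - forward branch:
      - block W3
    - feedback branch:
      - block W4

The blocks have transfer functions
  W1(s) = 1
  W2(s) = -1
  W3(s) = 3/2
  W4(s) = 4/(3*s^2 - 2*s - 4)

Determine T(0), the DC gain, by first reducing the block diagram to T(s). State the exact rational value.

The answer is 3.

Reasoning:
Step 1. collapse the loop (W3 forward, W4 return) = (9*s^2 - 6*s - 12)/(6*s^2 - 4*s + 4)
Step 2. multiply W1, W2, [W3/(1+W3*W4)] (series) = (-9*s^2 + 6*s + 12)/(6*s^2 - 4*s + 4)
The step-2 result is T(s). Setting s = 0: T(0) = 12/4 = 3.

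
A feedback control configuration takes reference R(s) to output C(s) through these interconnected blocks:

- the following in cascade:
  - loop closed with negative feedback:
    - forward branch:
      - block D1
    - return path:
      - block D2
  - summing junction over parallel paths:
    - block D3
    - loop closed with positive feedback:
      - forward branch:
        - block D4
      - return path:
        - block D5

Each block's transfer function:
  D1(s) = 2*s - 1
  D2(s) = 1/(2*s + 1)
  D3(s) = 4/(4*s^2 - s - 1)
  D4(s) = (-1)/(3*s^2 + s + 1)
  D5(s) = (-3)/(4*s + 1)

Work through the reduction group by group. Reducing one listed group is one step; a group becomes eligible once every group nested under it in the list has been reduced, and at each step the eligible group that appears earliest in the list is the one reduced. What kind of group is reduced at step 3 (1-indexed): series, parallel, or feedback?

The answer is parallel.

Reasoning:
Step 1. close the feedback loop around D1, D2
Step 2. collapse the loop (D4 forward, D5 return)
Step 3. combine D3, [D4/(1-D4*D5)] in parallel
Step 4. multiply [D1/(1+D1*D2)], (D3+[D4/(1-D4*D5)]) (series)
Step 3 collapses a parallel group.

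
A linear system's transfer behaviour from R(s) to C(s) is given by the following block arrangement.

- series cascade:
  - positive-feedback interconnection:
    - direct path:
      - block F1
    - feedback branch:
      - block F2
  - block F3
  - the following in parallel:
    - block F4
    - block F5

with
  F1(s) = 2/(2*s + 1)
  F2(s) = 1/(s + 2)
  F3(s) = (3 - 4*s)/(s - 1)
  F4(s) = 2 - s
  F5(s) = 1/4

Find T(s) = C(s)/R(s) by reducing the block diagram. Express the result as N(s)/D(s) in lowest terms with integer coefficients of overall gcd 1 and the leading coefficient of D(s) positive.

(1) collapse the loop (F1 forward, F2 return); result (2*s + 4)/(2*s^2 + 5*s)
(2) sum the parallel branches F4, F5; result 9/4 - s
(3) combine [F1/(1-F1*F2)], F3, (F4+F5) in series - this is the overall T(s), already in the required normalized form

Answer: (16*s^3 - 16*s^2 - 69*s + 54)/(4*s^3 + 6*s^2 - 10*s)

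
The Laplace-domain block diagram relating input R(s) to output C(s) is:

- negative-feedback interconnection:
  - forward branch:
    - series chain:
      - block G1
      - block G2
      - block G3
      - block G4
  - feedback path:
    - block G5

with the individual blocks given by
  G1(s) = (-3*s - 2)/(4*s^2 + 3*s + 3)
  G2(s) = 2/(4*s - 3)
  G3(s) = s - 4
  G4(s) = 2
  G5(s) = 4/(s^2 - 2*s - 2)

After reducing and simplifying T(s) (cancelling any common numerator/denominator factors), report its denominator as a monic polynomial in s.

The answer is s^5 - 2*s^4 - 29*s^3/16 - 63*s^2/16 + 43*s/4 + 73/8.

Reasoning:
1. reduce the series chain G1, G2, G3, G4 -> (-12*s^2 + 40*s + 32)/(16*s^3 + 3*s - 9)
2. collapse the loop ((G1*G2*G3*G4) forward, G5 return) -> (-12*s^4 + 64*s^3 - 24*s^2 - 144*s - 64)/(16*s^5 - 32*s^4 - 29*s^3 - 63*s^2 + 172*s + 146)
T(s) is the step-2 result (common factors already cancelled). Leading coefficient of the denominator: 16. Divide through by 16 for the monic polynomial.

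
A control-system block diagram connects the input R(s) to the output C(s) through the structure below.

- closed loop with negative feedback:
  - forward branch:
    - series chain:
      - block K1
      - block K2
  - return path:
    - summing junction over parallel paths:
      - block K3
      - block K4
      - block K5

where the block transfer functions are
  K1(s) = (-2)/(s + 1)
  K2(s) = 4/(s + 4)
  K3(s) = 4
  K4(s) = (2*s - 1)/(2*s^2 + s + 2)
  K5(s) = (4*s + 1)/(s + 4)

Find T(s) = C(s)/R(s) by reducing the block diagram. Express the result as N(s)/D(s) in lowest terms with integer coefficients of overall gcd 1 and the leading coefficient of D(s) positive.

(1) combine K1, K2 in series = (-8)/(s^2 + 5*s + 4)
(2) parallel reduction of K3, K4, K5 = (16*s^3 + 44*s^2 + 40*s + 30)/(2*s^3 + 9*s^2 + 6*s + 8)
(3) apply the feedback formula to (K1*K2), (K3+K4+K5), giving the overall T(s)

Hence the answer: (-16*s^3 - 72*s^2 - 48*s - 64)/(2*s^5 + 19*s^4 - 69*s^3 - 278*s^2 - 256*s - 208)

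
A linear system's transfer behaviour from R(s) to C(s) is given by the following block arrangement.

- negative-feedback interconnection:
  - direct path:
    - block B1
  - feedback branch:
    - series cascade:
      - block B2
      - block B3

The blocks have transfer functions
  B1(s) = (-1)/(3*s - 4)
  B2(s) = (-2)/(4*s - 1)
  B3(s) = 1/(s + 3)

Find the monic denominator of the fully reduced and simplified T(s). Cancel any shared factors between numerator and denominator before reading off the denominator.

(1) cascade B2, B3; result (-2)/(4*s^2 + 11*s - 3)
(2) apply the feedback formula to B1, (B2*B3); result (-4*s^2 - 11*s + 3)/(12*s^3 + 17*s^2 - 53*s + 14)
Step 2 gives the fully reduced T(s), with no common factor left to cancel. The denominator's leading coefficient is 12, so divide each of its coefficients by 12 to get the monic form.

Answer: s^3 + 17*s^2/12 - 53*s/12 + 7/6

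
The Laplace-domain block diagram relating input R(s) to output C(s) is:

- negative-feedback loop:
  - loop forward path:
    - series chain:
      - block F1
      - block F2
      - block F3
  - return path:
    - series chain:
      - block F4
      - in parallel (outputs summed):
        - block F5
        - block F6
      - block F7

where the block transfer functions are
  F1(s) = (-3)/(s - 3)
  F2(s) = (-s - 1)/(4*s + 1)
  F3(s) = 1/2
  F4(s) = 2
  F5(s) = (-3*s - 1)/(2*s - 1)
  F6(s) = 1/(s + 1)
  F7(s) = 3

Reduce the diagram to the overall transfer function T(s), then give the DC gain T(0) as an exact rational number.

Step 1. reduce the series chain F1, F2, F3, giving (3*s + 3)/(8*s^2 - 22*s - 6)
Step 2. reduce the parallel group F5, F6, giving (-3*s^2 - 2*s - 2)/(2*s^2 + s - 1)
Step 3. cascade F4, (F5+F6), F7, giving (-18*s^2 - 12*s - 12)/(2*s^2 + s - 1)
Step 4. reduce the feedback loop with forward (F1*F2*F3) and return (F4*(F5+F6)*F7), giving (6*s^2 + 3*s - 3)/(16*s^3 - 106*s^2 - 26*s - 30)
The step-4 result is T(s). Setting s = 0: T(0) = -3/(-30) = 1/10.

Final answer: 1/10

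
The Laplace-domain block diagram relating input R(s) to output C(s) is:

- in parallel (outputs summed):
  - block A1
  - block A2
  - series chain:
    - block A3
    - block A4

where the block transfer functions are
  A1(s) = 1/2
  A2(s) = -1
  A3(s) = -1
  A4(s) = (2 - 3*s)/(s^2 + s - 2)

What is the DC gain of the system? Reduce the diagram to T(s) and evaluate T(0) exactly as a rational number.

1. cascade A3, A4 -> (3*s - 2)/(s^2 + s - 2)
2. sum the parallel branches A1, A2, (A3*A4) -> (-s^2 + 5*s - 2)/(2*s^2 + 2*s - 4)
Step 2 gives the overall T(s). Then T(0) = -2/(-4) = 1/2.

Answer: 1/2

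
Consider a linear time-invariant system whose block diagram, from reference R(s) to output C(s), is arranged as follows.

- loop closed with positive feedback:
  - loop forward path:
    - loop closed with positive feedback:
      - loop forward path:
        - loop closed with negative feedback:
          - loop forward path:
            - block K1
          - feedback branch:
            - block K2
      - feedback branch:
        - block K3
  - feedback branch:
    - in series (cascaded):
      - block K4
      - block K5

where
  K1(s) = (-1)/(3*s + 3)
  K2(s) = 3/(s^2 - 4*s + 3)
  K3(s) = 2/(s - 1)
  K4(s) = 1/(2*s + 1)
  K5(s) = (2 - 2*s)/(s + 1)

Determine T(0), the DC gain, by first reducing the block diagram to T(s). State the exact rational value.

Step 1. collapse the loop (K1 forward, K2 return) -> (-s^2 + 4*s - 3)/(3*s^3 - 9*s^2 - 3*s + 6)
Step 2. feedback reduction of [K1/(1+K1*K2)], K3 -> (-s^2 + 4*s - 3)/(3*s^3 - 9*s^2 - s)
Step 3. combine K4, K5 in series -> (2 - 2*s)/(2*s^2 + 3*s + 1)
Step 4. close the feedback loop around [[K1/(1+K1*K2)]/(1-[K1/(1+K1*K2)]*K3)], (K4*K5) -> (-2*s^4 + 5*s^3 + 5*s^2 - 5*s - 3)/(6*s^5 - 9*s^4 - 28*s^3 - 2*s^2 - 15*s + 6)
Step 4 gives the overall T(s). Then T(0) = -3/6 = -1/2.

Hence the answer: -1/2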